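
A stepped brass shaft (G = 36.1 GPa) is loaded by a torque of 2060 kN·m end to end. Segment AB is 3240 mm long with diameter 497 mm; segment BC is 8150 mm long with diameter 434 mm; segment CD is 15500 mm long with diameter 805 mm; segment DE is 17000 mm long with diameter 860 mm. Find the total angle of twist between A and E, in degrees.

J_AB = π(0.497)⁴/32 = 5.99×10^-3 m⁴; J_BC = π(0.434)⁴/32 = 3.48×10^-3 m⁴; J_CD = π(0.805)⁴/32 = 0.0412 m⁴; J_DE = π(0.860)⁴/32 = 0.0537 m⁴.
θ = (T/G)·Σ L_i/J_i = (2.060e6/36.1×10⁹)·(3.24/5.99×10^-3 + 8.15/3.48×10^-3 + 15.5/0.0412 + 17.0/0.0537) = 0.2039 rad.

11.7°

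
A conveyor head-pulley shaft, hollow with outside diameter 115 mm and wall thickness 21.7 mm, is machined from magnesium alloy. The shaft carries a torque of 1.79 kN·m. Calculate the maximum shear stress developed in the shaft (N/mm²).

J = π(d_o⁴ − d_i⁴)/32 = π(0.115⁴ − 0.0716⁴)/32 = 1.459×10^-5 m⁴.
τ_max = T·r/J = 1790 × 0.0575 / 1.459×10^-5 = 7.054×10^6 Pa.

7.05 N/mm²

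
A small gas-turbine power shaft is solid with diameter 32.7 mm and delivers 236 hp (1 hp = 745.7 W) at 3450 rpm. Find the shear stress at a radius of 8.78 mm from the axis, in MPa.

ω = 2π·3450/60 = 361.3 rad/s, so T = P/ω = 236×745.7 / 361.3 = 487.1 N·m.
J = πd⁴/32 = π(0.0327)⁴/32 = 1.123×10^-7 m⁴.
Shear stress varies linearly with radius: τ = T·r/J = 487.1 × 0.00878 / 1.123×10^-7 = 3.810×10^7 Pa.

38.1 MPa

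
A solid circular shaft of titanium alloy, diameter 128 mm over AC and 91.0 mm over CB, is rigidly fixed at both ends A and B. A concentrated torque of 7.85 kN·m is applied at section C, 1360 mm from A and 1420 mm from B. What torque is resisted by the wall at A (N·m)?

Compatibility: T_A·a/J_AC = T_B·b/J_CB with T_A + T_B = T₀.
J_AC = 2.64×10^-5 m⁴, J_CB = 6.73×10^-6 m⁴, so T_A = T₀·(J_AC/a)/((J_AC/a)+(J_CB/b)) = 6307 N·m, T_B = 1543 N·m.

6310 N·m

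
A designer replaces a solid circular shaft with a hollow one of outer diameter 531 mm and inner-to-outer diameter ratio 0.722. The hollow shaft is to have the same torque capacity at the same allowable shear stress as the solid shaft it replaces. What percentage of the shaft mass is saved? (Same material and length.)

Equal τ_max and T ⇒ the solid shaft needs d_s³ = d_o³(1−k⁴), so d_s = 531·(1−0.722⁴)^(1/3) = 477.7 mm.
Area ratio A_h/A_s = d_o²(1−k²)/d_s² = (1−k²)/(1−k⁴)^(2/3) = 0.5914.
Mass saving = 1 − 0.5914 = 40.9 %.

40.9 %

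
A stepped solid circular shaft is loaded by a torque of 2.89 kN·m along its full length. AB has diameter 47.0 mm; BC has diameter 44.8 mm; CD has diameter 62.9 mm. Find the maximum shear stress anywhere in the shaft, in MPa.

Under the same torque, τ_max = 16T/(πd³) is largest where d is smallest — segment BC (d = 44.8 mm).
τ_max = 16·2890/(π·(0.0448)³) = 1.637×10^8 Pa.

164 MPa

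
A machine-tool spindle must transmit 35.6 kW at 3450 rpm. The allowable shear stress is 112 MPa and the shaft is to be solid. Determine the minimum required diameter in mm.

16.5 mm

ω = 2π·3450/60 = 361.3 rad/s, so T = P/ω = 35.6×10³ / 361.3 = 98.54 N·m.
For a solid shaft τ_max = 16T/(πd³), so d = (16T/(π τ_allow))^(1/3) = (16·98.54/(π·1.12×10^8))^(1/3) = 0.01649 m.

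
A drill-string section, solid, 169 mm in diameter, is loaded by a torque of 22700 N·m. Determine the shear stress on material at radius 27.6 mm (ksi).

1.13 ksi

J = πd⁴/32 = π(0.169)⁴/32 = 8.008×10^-5 m⁴.
Shear stress varies linearly with radius: τ = T·r/J = 22700 × 0.0276 / 8.008×10^-5 = 7.823×10^6 Pa.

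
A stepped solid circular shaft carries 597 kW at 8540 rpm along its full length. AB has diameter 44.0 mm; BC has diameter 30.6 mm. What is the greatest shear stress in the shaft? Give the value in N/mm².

ω = 2π·8540/60 = 894.3 rad/s, so T = P/ω = 597×10³ / 894.3 = 667.6 N·m.
Under the same torque, τ_max = 16T/(πd³) is largest where d is smallest — segment BC (d = 30.6 mm).
τ_max = 16·667.6/(π·(0.0306)³) = 1.187×10^8 Pa.

119 N/mm²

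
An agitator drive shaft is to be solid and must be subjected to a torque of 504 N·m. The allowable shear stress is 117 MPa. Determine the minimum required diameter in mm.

For a solid shaft τ_max = 16T/(πd³), so d = (16T/(π τ_allow))^(1/3) = (16·504.0/(π·1.17×10^8))^(1/3) = 0.02799 m.

28.0 mm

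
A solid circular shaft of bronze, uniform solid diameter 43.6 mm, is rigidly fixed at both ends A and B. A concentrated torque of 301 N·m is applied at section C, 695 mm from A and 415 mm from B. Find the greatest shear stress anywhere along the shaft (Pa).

1.16e7 Pa

With uniform GJ and both ends fixed, compatibility θ_AC = θ_CB gives T_A·a = T_B·b, together with T_A + T_B = T₀.
T_A = T₀·b/(a+b) = 301.0·415/1110 = 112.5 N·m; T_B = 188.5 N·m.
τ in each portion: τ_AC = 6.92×10^6 Pa, τ_CB = 1.16×10^7 Pa; maximum is in CB.
τ_max = T_CB·r/J = 188.5·0.0218/3.55×10^-7 = 1.158×10^7 Pa.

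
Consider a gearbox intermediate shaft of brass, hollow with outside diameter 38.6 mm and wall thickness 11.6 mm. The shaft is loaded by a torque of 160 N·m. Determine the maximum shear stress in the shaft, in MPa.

J = π(d_o⁴ − d_i⁴)/32 = π(0.0386⁴ − 0.0154⁴)/32 = 2.124×10^-7 m⁴.
τ_max = T·r/J = 160.0 × 0.0193 / 2.124×10^-7 = 1.454×10^7 Pa.

14.5 MPa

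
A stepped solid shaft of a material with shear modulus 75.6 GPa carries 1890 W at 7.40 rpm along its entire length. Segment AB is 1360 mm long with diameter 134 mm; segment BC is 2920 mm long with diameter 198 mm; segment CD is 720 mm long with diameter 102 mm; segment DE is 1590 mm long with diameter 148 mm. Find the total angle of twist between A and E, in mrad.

5.29 mrad

ω = 2π·7.40/60 = 0.7749 rad/s, so T = P/ω = 1890 / 0.7749 = 2439 N·m.
J_AB = π(0.134)⁴/32 = 3.17×10^-5 m⁴; J_BC = π(0.198)⁴/32 = 1.51×10^-4 m⁴; J_CD = π(0.102)⁴/32 = 1.06×10^-5 m⁴; J_DE = π(0.148)⁴/32 = 4.71×10^-5 m⁴.
θ = (T/G)·Σ L_i/J_i = (2439/75.6×10⁹)·(1.36/3.17×10^-5 + 2.92/1.51×10^-4 + 0.720/1.06×10^-5 + 1.59/4.71×10^-5) = 5.285×10^-3 rad.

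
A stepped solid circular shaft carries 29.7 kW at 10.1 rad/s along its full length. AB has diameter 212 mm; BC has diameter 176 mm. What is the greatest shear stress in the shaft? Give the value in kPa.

ω = 10.1 rad/s, so T = P/ω = 29.7×10³ / 10.10 = 2941 N·m.
Under the same torque, τ_max = 16T/(πd³) is largest where d is smallest — segment BC (d = 176 mm).
τ_max = 16·2941/(π·(0.176)³) = 2.747×10^6 Pa.

2750 kPa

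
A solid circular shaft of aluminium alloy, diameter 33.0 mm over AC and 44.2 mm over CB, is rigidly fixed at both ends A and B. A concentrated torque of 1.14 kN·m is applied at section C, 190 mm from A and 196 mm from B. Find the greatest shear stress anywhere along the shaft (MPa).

50.9 MPa

Compatibility: T_A·a/J_AC = T_B·b/J_CB with T_A + T_B = T₀.
J_AC = 1.16×10^-7 m⁴, J_CB = 3.75×10^-7 m⁴, so T_A = T₀·(J_AC/a)/((J_AC/a)+(J_CB/b)) = 276.7 N·m, T_B = 863.3 N·m.
τ in each portion: τ_AC = 3.92×10^7 Pa, τ_CB = 5.09×10^7 Pa; maximum is in CB.
τ_max = T_CB·r/J = 863.3·0.0221/3.75×10^-7 = 5.092×10^7 Pa.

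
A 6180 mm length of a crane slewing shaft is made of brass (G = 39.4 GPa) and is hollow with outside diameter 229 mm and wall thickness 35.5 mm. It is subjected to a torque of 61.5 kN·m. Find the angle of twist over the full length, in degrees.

J = π(d_o⁴ − d_i⁴)/32 = π(0.229⁴ − 0.158⁴)/32 = 2.088×10^-4 m⁴.
θ = T·L/(G·J) = 61500 × 6.18 / (39.4×10⁹ × 2.088×10^-4) = 0.04620 rad.

2.65°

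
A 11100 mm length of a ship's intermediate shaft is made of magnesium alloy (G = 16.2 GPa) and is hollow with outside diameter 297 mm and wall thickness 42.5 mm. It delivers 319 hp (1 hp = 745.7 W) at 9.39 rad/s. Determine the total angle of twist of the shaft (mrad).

ω = 9.39 rad/s, so T = P/ω = 319×745.7 / 9.390 = 25330 N·m.
J = π(d_o⁴ − d_i⁴)/32 = π(0.297⁴ − 0.212⁴)/32 = 5.656×10^-4 m⁴.
θ = T·L/(G·J) = 25330 × 11.1 / (16.2×10⁹ × 5.656×10^-4) = 0.03069 rad.

30.7 mrad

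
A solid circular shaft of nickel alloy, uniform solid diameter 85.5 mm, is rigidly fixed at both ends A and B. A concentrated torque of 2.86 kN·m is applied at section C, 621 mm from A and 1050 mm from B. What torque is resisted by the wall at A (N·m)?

1800 N·m

With uniform GJ and both ends fixed, compatibility θ_AC = θ_CB gives T_A·a = T_B·b, together with T_A + T_B = T₀.
T_A = T₀·b/(a+b) = 2860·1050/1671 = 1797 N·m; T_B = 1063 N·m.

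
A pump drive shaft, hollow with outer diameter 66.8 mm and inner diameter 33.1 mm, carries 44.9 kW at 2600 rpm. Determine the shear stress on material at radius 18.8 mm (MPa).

ω = 2π·2600/60 = 272.3 rad/s, so T = P/ω = 44.9×10³ / 272.3 = 164.9 N·m.
J = π(d_o⁴ − d_i⁴)/32 = π(0.0668⁴ − 0.0331⁴)/32 = 1.837×10^-6 m⁴.
Shear stress varies linearly with radius: τ = T·r/J = 164.9 × 0.0188 / 1.837×10^-6 = 1.688×10^6 Pa.

1.69 MPa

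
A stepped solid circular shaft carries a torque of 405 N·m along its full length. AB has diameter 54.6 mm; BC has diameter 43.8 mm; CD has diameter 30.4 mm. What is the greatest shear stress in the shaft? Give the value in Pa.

Under the same torque, τ_max = 16T/(πd³) is largest where d is smallest — segment CD (d = 30.4 mm).
τ_max = 16·405.0/(π·(0.0304)³) = 7.342×10^7 Pa.

7.34e7 Pa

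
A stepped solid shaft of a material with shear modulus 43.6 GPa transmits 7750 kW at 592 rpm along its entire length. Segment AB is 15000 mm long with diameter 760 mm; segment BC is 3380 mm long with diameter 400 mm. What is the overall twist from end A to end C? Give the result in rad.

0.00517 rad

ω = 2π·592/60 = 61.99 rad/s, so T = P/ω = 7750×10³ / 61.99 = 125000 N·m.
J_AB = π(0.760)⁴/32 = 0.0328 m⁴; J_BC = π(0.400)⁴/32 = 2.51×10^-3 m⁴.
θ = (T/G)·Σ L_i/J_i = (125000/43.6×10⁹)·(15.0/0.0328 + 3.38/2.51×10^-3) = 5.169×10^-3 rad.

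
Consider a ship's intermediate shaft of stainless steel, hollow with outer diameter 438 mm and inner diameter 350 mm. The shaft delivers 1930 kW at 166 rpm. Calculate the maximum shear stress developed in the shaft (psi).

1650 psi

ω = 2π·166/60 = 17.38 rad/s, so T = P/ω = 1930×10³ / 17.38 = 111000 N·m.
J = π(d_o⁴ − d_i⁴)/32 = π(0.438⁴ − 0.350⁴)/32 = 2.140×10^-3 m⁴.
τ_max = T·r/J = 111000 × 0.219 / 2.140×10^-3 = 1.136×10^7 Pa.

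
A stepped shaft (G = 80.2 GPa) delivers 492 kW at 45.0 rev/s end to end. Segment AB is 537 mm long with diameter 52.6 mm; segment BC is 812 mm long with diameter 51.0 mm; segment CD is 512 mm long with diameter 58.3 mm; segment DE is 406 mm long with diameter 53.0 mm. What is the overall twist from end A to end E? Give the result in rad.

ω = 2π·45.0 = 282.7 rad/s, so T = P/ω = 492×10³ / 282.7 = 1740 N·m.
J_AB = π(0.0526)⁴/32 = 7.52×10^-7 m⁴; J_BC = π(0.0510)⁴/32 = 6.64×10^-7 m⁴; J_CD = π(0.0583)⁴/32 = 1.13×10^-6 m⁴; J_DE = π(0.0530)⁴/32 = 7.75×10^-7 m⁴.
θ = (T/G)·Σ L_i/J_i = (1740/80.2×10⁹)·(0.537/7.52×10^-7 + 0.812/6.64×10^-7 + 0.512/1.13×10^-6 + 0.406/7.75×10^-7) = 0.06320 rad.

0.0632 rad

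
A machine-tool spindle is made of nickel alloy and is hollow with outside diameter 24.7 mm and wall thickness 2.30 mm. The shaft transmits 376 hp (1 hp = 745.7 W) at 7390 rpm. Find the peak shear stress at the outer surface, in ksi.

ω = 2π·7390/60 = 773.9 rad/s, so T = P/ω = 376×745.7 / 773.9 = 362.3 N·m.
J = π(d_o⁴ − d_i⁴)/32 = π(0.0247⁴ − 0.0201⁴)/32 = 2.052×10^-8 m⁴.
τ_max = T·r/J = 362.3 × 0.0123 / 2.052×10^-8 = 2.181×10^8 Pa.

31.6 ksi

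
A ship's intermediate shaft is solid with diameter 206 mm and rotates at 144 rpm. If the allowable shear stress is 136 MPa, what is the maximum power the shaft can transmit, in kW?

J = πd⁴/32 = π(0.206)⁴/32 = 1.768×10^-4 m⁴.
T_max = τ_allow·J/r = 1.36×10^8 × 1.768×10^-4 / 0.103 = 233400 N·m.
ω = 2π·144/60 = 15.08 rad/s, so P_max = T_max·ω = 3.520×10^6 W.

3520 kW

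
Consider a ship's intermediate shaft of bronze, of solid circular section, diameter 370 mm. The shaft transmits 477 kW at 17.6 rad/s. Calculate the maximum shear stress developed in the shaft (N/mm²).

2.73 N/mm²

ω = 17.6 rad/s, so T = P/ω = 477×10³ / 17.60 = 27100 N·m.
J = πd⁴/32 = π(0.370)⁴/32 = 1.840×10^-3 m⁴.
τ_max = T·r/J = 27100 × 0.185 / 1.840×10^-3 = 2.725×10^6 Pa.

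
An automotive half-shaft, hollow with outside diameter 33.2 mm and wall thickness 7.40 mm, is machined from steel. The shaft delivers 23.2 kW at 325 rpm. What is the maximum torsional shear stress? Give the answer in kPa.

105000 kPa

ω = 2π·325/60 = 34.03 rad/s, so T = P/ω = 23.2×10³ / 34.03 = 681.7 N·m.
J = π(d_o⁴ − d_i⁴)/32 = π(0.0332⁴ − 0.0184⁴)/32 = 1.080×10^-7 m⁴.
τ_max = T·r/J = 681.7 × 0.0166 / 1.080×10^-7 = 1.048×10^8 Pa.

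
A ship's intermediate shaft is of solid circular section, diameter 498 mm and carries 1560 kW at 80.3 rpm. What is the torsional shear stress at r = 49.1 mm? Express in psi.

ω = 2π·80.3/60 = 8.409 rad/s, so T = P/ω = 1560×10³ / 8.409 = 185500 N·m.
J = πd⁴/32 = π(0.498)⁴/32 = 6.038×10^-3 m⁴.
Shear stress varies linearly with radius: τ = T·r/J = 185500 × 0.0491 / 6.038×10^-3 = 1.508×10^6 Pa.

219 psi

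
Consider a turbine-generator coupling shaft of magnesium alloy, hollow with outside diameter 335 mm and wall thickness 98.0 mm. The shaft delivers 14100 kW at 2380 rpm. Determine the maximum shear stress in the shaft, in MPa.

7.90 MPa

ω = 2π·2380/60 = 249.2 rad/s, so T = P/ω = 14100×10³ / 249.2 = 56570 N·m.
J = π(d_o⁴ − d_i⁴)/32 = π(0.335⁴ − 0.139⁴)/32 = 1.200×10^-3 m⁴.
τ_max = T·r/J = 56570 × 0.168 / 1.200×10^-3 = 7.898×10^6 Pa.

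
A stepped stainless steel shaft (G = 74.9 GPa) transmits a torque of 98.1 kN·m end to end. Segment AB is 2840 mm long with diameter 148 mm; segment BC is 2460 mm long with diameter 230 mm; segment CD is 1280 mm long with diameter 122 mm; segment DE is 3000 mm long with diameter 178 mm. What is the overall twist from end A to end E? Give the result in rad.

J_AB = π(0.148)⁴/32 = 4.71×10^-5 m⁴; J_BC = π(0.230)⁴/32 = 2.75×10^-4 m⁴; J_CD = π(0.122)⁴/32 = 2.17×10^-5 m⁴; J_DE = π(0.178)⁴/32 = 9.86×10^-5 m⁴.
θ = (T/G)·Σ L_i/J_i = (98100/74.9×10⁹)·(2.84/4.71×10^-5 + 2.46/2.75×10^-4 + 1.28/2.17×10^-5 + 3.00/9.86×10^-5) = 0.2076 rad.

0.208 rad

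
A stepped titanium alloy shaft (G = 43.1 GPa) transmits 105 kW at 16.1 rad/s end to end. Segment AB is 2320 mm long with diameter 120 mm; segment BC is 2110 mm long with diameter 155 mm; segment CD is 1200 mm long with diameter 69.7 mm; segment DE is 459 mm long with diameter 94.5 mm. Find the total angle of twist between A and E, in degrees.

6.31°

ω = 16.1 rad/s, so T = P/ω = 105×10³ / 16.10 = 6522 N·m.
J_AB = π(0.120)⁴/32 = 2.04×10^-5 m⁴; J_BC = π(0.155)⁴/32 = 5.67×10^-5 m⁴; J_CD = π(0.0697)⁴/32 = 2.32×10^-6 m⁴; J_DE = π(0.0945)⁴/32 = 7.83×10^-6 m⁴.
θ = (T/G)·Σ L_i/J_i = (6522/43.1×10⁹)·(2.32/2.04×10^-5 + 2.11/5.67×10^-5 + 1.20/2.32×10^-6 + 0.459/7.83×10^-6) = 0.1101 rad.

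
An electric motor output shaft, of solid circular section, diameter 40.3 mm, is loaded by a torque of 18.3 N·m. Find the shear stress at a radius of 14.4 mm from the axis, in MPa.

J = πd⁴/32 = π(0.0403)⁴/32 = 2.590×10^-7 m⁴.
Shear stress varies linearly with radius: τ = T·r/J = 18.30 × 0.0144 / 2.590×10^-7 = 1.018×10^6 Pa.

1.02 MPa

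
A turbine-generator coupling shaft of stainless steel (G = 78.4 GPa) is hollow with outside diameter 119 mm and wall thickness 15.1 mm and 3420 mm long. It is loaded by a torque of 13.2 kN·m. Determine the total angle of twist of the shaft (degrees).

2.43°

J = π(d_o⁴ − d_i⁴)/32 = π(0.119⁴ − 0.0888⁴)/32 = 1.358×10^-5 m⁴.
θ = T·L/(G·J) = 13200 × 3.42 / (78.4×10⁹ × 1.358×10^-5) = 0.04239 rad.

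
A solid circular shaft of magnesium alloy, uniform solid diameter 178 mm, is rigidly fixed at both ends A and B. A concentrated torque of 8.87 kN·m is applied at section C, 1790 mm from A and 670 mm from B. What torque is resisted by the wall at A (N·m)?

2420 N·m

With uniform GJ and both ends fixed, compatibility θ_AC = θ_CB gives T_A·a = T_B·b, together with T_A + T_B = T₀.
T_A = T₀·b/(a+b) = 8870·670/2460 = 2416 N·m; T_B = 6454 N·m.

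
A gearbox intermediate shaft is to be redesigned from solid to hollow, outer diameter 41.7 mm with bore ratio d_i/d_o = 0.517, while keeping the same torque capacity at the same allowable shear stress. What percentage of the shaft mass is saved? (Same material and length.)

23.0 %

Equal τ_max and T ⇒ the solid shaft needs d_s³ = d_o³(1−k⁴), so d_s = 41.7·(1−0.517⁴)^(1/3) = 40.68 mm.
Area ratio A_h/A_s = d_o²(1−k²)/d_s² = (1−k²)/(1−k⁴)^(2/3) = 0.7698.
Mass saving = 1 − 0.7698 = 23.0 %.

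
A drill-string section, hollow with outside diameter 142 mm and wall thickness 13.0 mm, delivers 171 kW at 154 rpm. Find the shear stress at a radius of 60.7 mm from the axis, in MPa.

29.1 MPa

ω = 2π·154/60 = 16.13 rad/s, so T = P/ω = 171×10³ / 16.13 = 10600 N·m.
J = π(d_o⁴ − d_i⁴)/32 = π(0.142⁴ − 0.116⁴)/32 = 2.214×10^-5 m⁴.
Shear stress varies linearly with radius: τ = T·r/J = 10600 × 0.0607 / 2.214×10^-5 = 2.907×10^7 Pa.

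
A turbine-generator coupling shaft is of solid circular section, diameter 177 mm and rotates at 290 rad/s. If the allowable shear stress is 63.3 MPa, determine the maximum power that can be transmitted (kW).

J = πd⁴/32 = π(0.177)⁴/32 = 9.636×10^-5 m⁴.
T_max = τ_allow·J/r = 6.33×10^7 × 9.636×10^-5 / 0.0885 = 68920 N·m.
ω = 290 rad/s, so P_max = T_max·ω = 1.999×10^7 W.

20000 kW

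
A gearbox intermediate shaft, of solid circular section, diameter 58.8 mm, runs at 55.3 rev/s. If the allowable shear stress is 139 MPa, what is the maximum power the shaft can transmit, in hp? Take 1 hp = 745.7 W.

J = πd⁴/32 = π(0.0588)⁴/32 = 1.174×10^-6 m⁴.
T_max = τ_allow·J/r = 1.39×10^8 × 1.174×10^-6 / 0.0294 = 5549 N·m.
ω = 2π·55.3 = 347.5 rad/s, so P_max = T_max·ω = 1.928×10^6 W.

2590 hp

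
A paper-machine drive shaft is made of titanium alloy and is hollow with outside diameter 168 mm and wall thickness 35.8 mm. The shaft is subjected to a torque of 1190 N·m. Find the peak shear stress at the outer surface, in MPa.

J = π(d_o⁴ − d_i⁴)/32 = π(0.168⁴ − 0.0964⁴)/32 = 6.973×10^-5 m⁴.
τ_max = T·r/J = 1190 × 0.0840 / 6.973×10^-5 = 1.434×10^6 Pa.

1.43 MPa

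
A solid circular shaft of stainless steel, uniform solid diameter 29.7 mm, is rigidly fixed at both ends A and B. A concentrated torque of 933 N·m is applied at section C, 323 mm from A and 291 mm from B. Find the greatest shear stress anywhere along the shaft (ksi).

With uniform GJ and both ends fixed, compatibility θ_AC = θ_CB gives T_A·a = T_B·b, together with T_A + T_B = T₀.
T_A = T₀·b/(a+b) = 933.0·291/614.0 = 442.2 N·m; T_B = 490.8 N·m.
τ in each portion: τ_AC = 8.60×10^7 Pa, τ_CB = 9.54×10^7 Pa; maximum is in CB.
τ_max = T_CB·r/J = 490.8·0.0149/7.64×10^-8 = 9.541×10^7 Pa.

13.8 ksi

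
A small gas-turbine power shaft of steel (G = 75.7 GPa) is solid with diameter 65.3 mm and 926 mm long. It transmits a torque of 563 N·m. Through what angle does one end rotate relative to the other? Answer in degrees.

J = πd⁴/32 = π(0.0653)⁴/32 = 1.785×10^-6 m⁴.
θ = T·L/(G·J) = 563.0 × 0.926 / (75.7×10⁹ × 1.785×10^-6) = 3.858×10^-3 rad.

0.221°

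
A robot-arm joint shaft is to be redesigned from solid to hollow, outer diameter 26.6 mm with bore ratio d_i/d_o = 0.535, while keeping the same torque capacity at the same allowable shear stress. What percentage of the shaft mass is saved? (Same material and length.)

24.4 %

Equal τ_max and T ⇒ the solid shaft needs d_s³ = d_o³(1−k⁴), so d_s = 26.6·(1−0.535⁴)^(1/3) = 25.85 mm.
Area ratio A_h/A_s = d_o²(1−k²)/d_s² = (1−k²)/(1−k⁴)^(2/3) = 0.7556.
Mass saving = 1 − 0.7556 = 24.4 %.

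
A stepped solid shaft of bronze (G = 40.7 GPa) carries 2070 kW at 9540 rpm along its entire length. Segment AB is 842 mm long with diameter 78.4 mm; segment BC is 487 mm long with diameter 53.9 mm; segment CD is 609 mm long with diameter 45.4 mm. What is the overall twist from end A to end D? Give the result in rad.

ω = 2π·9540/60 = 999.0 rad/s, so T = P/ω = 2070×10³ / 999.0 = 2072 N·m.
J_AB = π(0.0784)⁴/32 = 3.71×10^-6 m⁴; J_BC = π(0.0539)⁴/32 = 8.29×10^-7 m⁴; J_CD = π(0.0454)⁴/32 = 4.17×10^-7 m⁴.
θ = (T/G)·Σ L_i/J_i = (2072/40.7×10⁹)·(0.842/3.71×10^-6 + 0.487/8.29×10^-7 + 0.609/4.17×10^-7) = 0.1158 rad.

0.116 rad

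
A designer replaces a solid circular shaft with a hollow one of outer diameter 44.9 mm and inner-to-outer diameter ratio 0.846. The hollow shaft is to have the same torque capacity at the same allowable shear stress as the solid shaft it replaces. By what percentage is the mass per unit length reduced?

Equal τ_max and T ⇒ the solid shaft needs d_s³ = d_o³(1−k⁴), so d_s = 44.9·(1−0.846⁴)^(1/3) = 35.34 mm.
Area ratio A_h/A_s = d_o²(1−k²)/d_s² = (1−k²)/(1−k⁴)^(2/3) = 0.4588.
Mass saving = 1 − 0.4588 = 54.1 %.

54.1 %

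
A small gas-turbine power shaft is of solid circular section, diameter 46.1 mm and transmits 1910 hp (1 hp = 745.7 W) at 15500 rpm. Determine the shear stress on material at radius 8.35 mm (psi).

2400 psi

ω = 2π·15500/60 = 1623 rad/s, so T = P/ω = 1910×745.7 / 1623 = 877.5 N·m.
J = πd⁴/32 = π(0.0461)⁴/32 = 4.434×10^-7 m⁴.
Shear stress varies linearly with radius: τ = T·r/J = 877.5 × 0.00835 / 4.434×10^-7 = 1.652×10^7 Pa.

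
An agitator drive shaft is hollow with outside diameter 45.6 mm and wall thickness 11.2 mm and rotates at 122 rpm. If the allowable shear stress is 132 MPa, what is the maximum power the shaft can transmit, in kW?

J = π(d_o⁴ − d_i⁴)/32 = π(0.0456⁴ − 0.0232⁴)/32 = 3.960×10^-7 m⁴.
T_max = τ_allow·J/r = 1.32×10^8 × 3.960×10^-7 / 0.0228 = 2293 N·m.
ω = 2π·122/60 = 12.78 rad/s, so P_max = T_max·ω = 2.929×10^4 W.

29.3 kW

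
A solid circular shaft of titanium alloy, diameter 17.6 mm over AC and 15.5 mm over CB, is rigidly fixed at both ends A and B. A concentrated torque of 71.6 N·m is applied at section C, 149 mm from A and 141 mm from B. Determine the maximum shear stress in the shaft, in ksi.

Compatibility: T_A·a/J_AC = T_B·b/J_CB with T_A + T_B = T₀.
J_AC = 9.42×10^-9 m⁴, J_CB = 5.67×10^-9 m⁴, so T_A = T₀·(J_AC/a)/((J_AC/a)+(J_CB/b)) = 43.77 N·m, T_B = 27.83 N·m.
τ in each portion: τ_AC = 4.09×10^7 Pa, τ_CB = 3.81×10^7 Pa; maximum is in AC.
τ_max = T_AC·r/J = 43.77·0.00880/9.42×10^-9 = 4.089×10^7 Pa.

5.93 ksi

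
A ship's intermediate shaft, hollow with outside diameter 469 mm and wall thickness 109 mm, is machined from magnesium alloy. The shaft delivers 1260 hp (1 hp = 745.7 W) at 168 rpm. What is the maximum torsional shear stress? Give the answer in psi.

417 psi

ω = 2π·168/60 = 17.59 rad/s, so T = P/ω = 1260×745.7 / 17.59 = 53410 N·m.
J = π(d_o⁴ − d_i⁴)/32 = π(0.469⁴ − 0.251⁴)/32 = 4.360×10^-3 m⁴.
τ_max = T·r/J = 53410 × 0.234 / 4.360×10^-3 = 2.872×10^6 Pa.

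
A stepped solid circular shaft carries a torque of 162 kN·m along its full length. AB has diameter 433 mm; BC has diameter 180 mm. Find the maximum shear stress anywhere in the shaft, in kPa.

141000 kPa

Under the same torque, τ_max = 16T/(πd³) is largest where d is smallest — segment BC (d = 180 mm).
τ_max = 16·162000/(π·(0.180)³) = 1.415×10^8 Pa.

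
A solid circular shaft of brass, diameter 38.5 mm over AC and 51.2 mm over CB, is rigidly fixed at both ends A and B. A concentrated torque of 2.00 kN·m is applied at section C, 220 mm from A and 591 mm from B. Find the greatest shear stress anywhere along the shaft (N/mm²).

Compatibility: T_A·a/J_AC = T_B·b/J_CB with T_A + T_B = T₀.
J_AC = 2.16×10^-7 m⁴, J_CB = 6.75×10^-7 m⁴, so T_A = T₀·(J_AC/a)/((J_AC/a)+(J_CB/b)) = 924.1 N·m, T_B = 1076 N·m.
τ in each portion: τ_AC = 8.25×10^7 Pa, τ_CB = 4.08×10^7 Pa; maximum is in AC.
τ_max = T_AC·r/J = 924.1·0.0192/2.16×10^-7 = 8.247×10^7 Pa.

82.5 N/mm²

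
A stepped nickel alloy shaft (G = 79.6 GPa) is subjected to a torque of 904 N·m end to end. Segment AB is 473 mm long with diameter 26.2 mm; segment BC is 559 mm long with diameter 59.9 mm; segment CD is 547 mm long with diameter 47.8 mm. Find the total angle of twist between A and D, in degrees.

7.64°

J_AB = π(0.0262)⁴/32 = 4.63×10^-8 m⁴; J_BC = π(0.0599)⁴/32 = 1.26×10^-6 m⁴; J_CD = π(0.0478)⁴/32 = 5.13×10^-7 m⁴.
θ = (T/G)·Σ L_i/J_i = (904.0/79.6×10⁹)·(0.473/4.63×10^-8 + 0.559/1.26×10^-6 + 0.547/5.13×10^-7) = 0.1333 rad.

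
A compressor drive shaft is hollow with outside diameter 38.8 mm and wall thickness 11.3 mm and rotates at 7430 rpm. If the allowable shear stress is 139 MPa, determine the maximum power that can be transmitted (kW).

1200 kW

J = π(d_o⁴ − d_i⁴)/32 = π(0.0388⁴ − 0.0162⁴)/32 = 2.157×10^-7 m⁴.
T_max = τ_allow·J/r = 1.39×10^8 × 2.157×10^-7 / 0.0194 = 1546 N·m.
ω = 2π·7430/60 = 778.1 rad/s, so P_max = T_max·ω = 1.203×10^6 W.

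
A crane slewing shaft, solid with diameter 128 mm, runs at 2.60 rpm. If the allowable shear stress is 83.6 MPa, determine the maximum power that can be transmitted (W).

9370 W

J = πd⁴/32 = π(0.128)⁴/32 = 2.635×10^-5 m⁴.
T_max = τ_allow·J/r = 8.36×10^7 × 2.635×10^-5 / 0.0640 = 34420 N·m.
ω = 2π·2.60/60 = 0.2723 rad/s, so P_max = T_max·ω = 9373 W.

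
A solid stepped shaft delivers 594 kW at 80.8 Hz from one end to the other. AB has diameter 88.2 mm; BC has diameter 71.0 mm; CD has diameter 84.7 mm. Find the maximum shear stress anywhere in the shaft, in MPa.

ω = 2π·80.8 = 507.7 rad/s, so T = P/ω = 594×10³ / 507.7 = 1170 N·m.
Under the same torque, τ_max = 16T/(πd³) is largest where d is smallest — segment BC (d = 71.0 mm).
τ_max = 16·1170/(π·(0.0710)³) = 1.665×10^7 Pa.

16.6 MPa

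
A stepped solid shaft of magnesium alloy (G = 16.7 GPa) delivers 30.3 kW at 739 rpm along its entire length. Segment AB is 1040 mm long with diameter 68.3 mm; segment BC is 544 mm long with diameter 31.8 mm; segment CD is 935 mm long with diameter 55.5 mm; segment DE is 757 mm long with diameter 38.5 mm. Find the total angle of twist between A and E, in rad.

0.244 rad

ω = 2π·739/60 = 77.39 rad/s, so T = P/ω = 30.3×10³ / 77.39 = 391.5 N·m.
J_AB = π(0.0683)⁴/32 = 2.14×10^-6 m⁴; J_BC = π(0.0318)⁴/32 = 1.00×10^-7 m⁴; J_CD = π(0.0555)⁴/32 = 9.31×10^-7 m⁴; J_DE = π(0.0385)⁴/32 = 2.16×10^-7 m⁴.
θ = (T/G)·Σ L_i/J_i = (391.5/16.7×10⁹)·(1.04/2.14×10^-6 + 0.544/1.00×10^-7 + 0.935/9.31×10^-7 + 0.757/2.16×10^-7) = 0.2443 rad.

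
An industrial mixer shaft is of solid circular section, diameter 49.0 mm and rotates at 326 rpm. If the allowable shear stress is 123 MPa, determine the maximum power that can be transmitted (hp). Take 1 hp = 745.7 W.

130 hp

J = πd⁴/32 = π(0.0490)⁴/32 = 5.660×10^-7 m⁴.
T_max = τ_allow·J/r = 1.23×10^8 × 5.660×10^-7 / 0.0245 = 2841 N·m.
ω = 2π·326/60 = 34.14 rad/s, so P_max = T_max·ω = 9.700×10^4 W.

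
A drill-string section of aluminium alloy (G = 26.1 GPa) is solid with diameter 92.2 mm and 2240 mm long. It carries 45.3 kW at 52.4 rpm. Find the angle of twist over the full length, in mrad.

ω = 2π·52.4/60 = 5.487 rad/s, so T = P/ω = 45.3×10³ / 5.487 = 8255 N·m.
J = πd⁴/32 = π(0.0922)⁴/32 = 7.095×10^-6 m⁴.
θ = T·L/(G·J) = 8255 × 2.24 / (26.1×10⁹ × 7.095×10^-6) = 0.09987 rad.

99.9 mrad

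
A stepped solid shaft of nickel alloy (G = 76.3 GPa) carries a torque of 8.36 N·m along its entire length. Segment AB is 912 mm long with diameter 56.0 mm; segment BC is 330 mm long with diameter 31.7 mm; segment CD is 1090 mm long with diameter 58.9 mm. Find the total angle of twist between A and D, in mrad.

J_AB = π(0.0560)⁴/32 = 9.65×10^-7 m⁴; J_BC = π(0.0317)⁴/32 = 9.91×10^-8 m⁴; J_CD = π(0.0589)⁴/32 = 1.18×10^-6 m⁴.
θ = (T/G)·Σ L_i/J_i = (8.360/76.3×10⁹)·(0.912/9.65×10^-7 + 0.330/9.91×10^-8 + 1.09/1.18×10^-6) = 5.693×10^-4 rad.

0.569 mrad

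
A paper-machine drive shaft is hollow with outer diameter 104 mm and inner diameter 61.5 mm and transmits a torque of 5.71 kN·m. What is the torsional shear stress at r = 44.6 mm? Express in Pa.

2.53e7 Pa

J = π(d_o⁴ − d_i⁴)/32 = π(0.104⁴ − 0.0615⁴)/32 = 1.008×10^-5 m⁴.
Shear stress varies linearly with radius: τ = T·r/J = 5710 × 0.0446 / 1.008×10^-5 = 2.526×10^7 Pa.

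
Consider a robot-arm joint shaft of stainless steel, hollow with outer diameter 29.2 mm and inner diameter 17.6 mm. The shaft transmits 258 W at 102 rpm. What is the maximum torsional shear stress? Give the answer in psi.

ω = 2π·102/60 = 10.68 rad/s, so T = P/ω = 258 / 10.68 = 24.15 N·m.
J = π(d_o⁴ − d_i⁴)/32 = π(0.0292⁴ − 0.0176⁴)/32 = 6.195×10^-8 m⁴.
τ_max = T·r/J = 24.15 × 0.0146 / 6.195×10^-8 = 5.692×10^6 Pa.

826 psi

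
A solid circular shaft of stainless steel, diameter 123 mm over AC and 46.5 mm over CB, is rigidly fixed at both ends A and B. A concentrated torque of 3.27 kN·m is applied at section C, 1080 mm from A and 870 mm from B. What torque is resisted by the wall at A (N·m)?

3190 N·m

Compatibility: T_A·a/J_AC = T_B·b/J_CB with T_A + T_B = T₀.
J_AC = 2.25×10^-5 m⁴, J_CB = 4.59×10^-7 m⁴, so T_A = T₀·(J_AC/a)/((J_AC/a)+(J_CB/b)) = 3189 N·m, T_B = 80.87 N·m.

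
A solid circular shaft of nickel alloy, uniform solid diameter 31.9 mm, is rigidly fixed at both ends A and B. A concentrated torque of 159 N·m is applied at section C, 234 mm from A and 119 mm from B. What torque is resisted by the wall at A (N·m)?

53.6 N·m

With uniform GJ and both ends fixed, compatibility θ_AC = θ_CB gives T_A·a = T_B·b, together with T_A + T_B = T₀.
T_A = T₀·b/(a+b) = 159.0·119/353.0 = 53.60 N·m; T_B = 105.4 N·m.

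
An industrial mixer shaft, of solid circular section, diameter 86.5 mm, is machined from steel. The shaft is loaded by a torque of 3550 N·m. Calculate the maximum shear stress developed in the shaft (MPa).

J = πd⁴/32 = π(0.0865)⁴/32 = 5.496×10^-6 m⁴.
τ_max = T·r/J = 3550 × 0.0432 / 5.496×10^-6 = 2.794×10^7 Pa.

27.9 MPa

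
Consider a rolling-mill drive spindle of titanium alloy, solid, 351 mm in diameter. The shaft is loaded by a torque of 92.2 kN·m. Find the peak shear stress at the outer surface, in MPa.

J = πd⁴/32 = π(0.351)⁴/32 = 1.490×10^-3 m⁴.
τ_max = T·r/J = 92200 × 0.175 / 1.490×10^-3 = 1.086×10^7 Pa.

10.9 MPa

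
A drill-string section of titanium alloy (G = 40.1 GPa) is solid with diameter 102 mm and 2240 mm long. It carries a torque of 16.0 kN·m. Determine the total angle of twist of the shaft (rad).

J = πd⁴/32 = π(0.102)⁴/32 = 1.063×10^-5 m⁴.
θ = T·L/(G·J) = 16000 × 2.24 / (40.1×10⁹ × 1.063×10^-5) = 0.08411 rad.

0.0841 rad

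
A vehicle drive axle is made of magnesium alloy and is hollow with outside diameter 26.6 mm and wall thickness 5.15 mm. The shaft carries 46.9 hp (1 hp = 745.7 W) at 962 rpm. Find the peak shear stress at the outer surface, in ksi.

ω = 2π·962/60 = 100.7 rad/s, so T = P/ω = 46.9×745.7 / 100.7 = 347.2 N·m.
J = π(d_o⁴ − d_i⁴)/32 = π(0.0266⁴ − 0.0163⁴)/32 = 4.222×10^-8 m⁴.
τ_max = T·r/J = 347.2 × 0.0133 / 4.222×10^-8 = 1.094×10^8 Pa.

15.9 ksi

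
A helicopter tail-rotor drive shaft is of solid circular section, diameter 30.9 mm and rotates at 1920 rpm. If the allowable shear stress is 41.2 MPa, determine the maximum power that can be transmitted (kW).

J = πd⁴/32 = π(0.0309)⁴/32 = 8.950×10^-8 m⁴.
T_max = τ_allow·J/r = 4.12×10^7 × 8.950×10^-8 / 0.0154 = 238.7 N·m.
ω = 2π·1920/60 = 201.1 rad/s, so P_max = T_max·ω = 4.799×10^4 W.

48.0 kW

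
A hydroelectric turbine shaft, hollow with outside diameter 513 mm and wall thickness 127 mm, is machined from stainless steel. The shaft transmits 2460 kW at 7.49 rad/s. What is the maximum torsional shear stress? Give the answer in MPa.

13.3 MPa

ω = 7.49 rad/s, so T = P/ω = 2460×10³ / 7.490 = 328400 N·m.
J = π(d_o⁴ − d_i⁴)/32 = π(0.513⁴ − 0.259⁴)/32 = 6.358×10^-3 m⁴.
τ_max = T·r/J = 328400 × 0.257 / 6.358×10^-3 = 1.325×10^7 Pa.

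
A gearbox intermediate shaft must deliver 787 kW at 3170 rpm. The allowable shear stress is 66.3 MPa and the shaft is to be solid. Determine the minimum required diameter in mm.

56.7 mm

ω = 2π·3170/60 = 332.0 rad/s, so T = P/ω = 787×10³ / 332.0 = 2371 N·m.
For a solid shaft τ_max = 16T/(πd³), so d = (16T/(π τ_allow))^(1/3) = (16·2371/(π·6.63×10^7))^(1/3) = 0.05668 m.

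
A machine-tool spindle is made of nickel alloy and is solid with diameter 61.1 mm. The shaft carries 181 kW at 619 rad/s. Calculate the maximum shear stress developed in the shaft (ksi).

0.947 ksi

ω = 619 rad/s, so T = P/ω = 181×10³ / 619.0 = 292.4 N·m.
J = πd⁴/32 = π(0.0611)⁴/32 = 1.368×10^-6 m⁴.
τ_max = T·r/J = 292.4 × 0.0306 / 1.368×10^-6 = 6.529×10^6 Pa.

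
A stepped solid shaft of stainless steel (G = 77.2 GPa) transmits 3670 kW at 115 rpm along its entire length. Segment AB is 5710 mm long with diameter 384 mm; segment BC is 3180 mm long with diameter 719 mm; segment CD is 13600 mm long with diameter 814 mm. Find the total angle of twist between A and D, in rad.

0.0123 rad

ω = 2π·115/60 = 12.04 rad/s, so T = P/ω = 3670×10³ / 12.04 = 304700 N·m.
J_AB = π(0.384)⁴/32 = 2.13×10^-3 m⁴; J_BC = π(0.719)⁴/32 = 0.0262 m⁴; J_CD = π(0.814)⁴/32 = 0.0431 m⁴.
θ = (T/G)·Σ L_i/J_i = (304700/77.2×10⁹)·(5.71/2.13×10^-3 + 3.18/0.0262 + 13.6/0.0431) = 0.01228 rad.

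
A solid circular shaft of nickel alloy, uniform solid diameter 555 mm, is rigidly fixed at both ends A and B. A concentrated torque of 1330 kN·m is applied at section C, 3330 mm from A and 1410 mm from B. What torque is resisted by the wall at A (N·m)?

396000 N·m

With uniform GJ and both ends fixed, compatibility θ_AC = θ_CB gives T_A·a = T_B·b, together with T_A + T_B = T₀.
T_A = T₀·b/(a+b) = 1.330e6·1410/4740 = 395600 N·m; T_B = 934400 N·m.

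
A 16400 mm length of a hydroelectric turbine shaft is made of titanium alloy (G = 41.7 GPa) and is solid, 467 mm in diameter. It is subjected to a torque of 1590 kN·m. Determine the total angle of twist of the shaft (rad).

J = πd⁴/32 = π(0.467)⁴/32 = 4.669×10^-3 m⁴.
θ = T·L/(G·J) = 1.590e6 × 16.4 / (41.7×10⁹ × 4.669×10^-3) = 0.1339 rad.

0.134 rad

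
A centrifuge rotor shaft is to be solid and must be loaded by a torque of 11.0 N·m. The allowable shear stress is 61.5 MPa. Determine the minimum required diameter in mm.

9.69 mm

For a solid shaft τ_max = 16T/(πd³), so d = (16T/(π τ_allow))^(1/3) = (16·11.00/(π·6.15×10^7))^(1/3) = 0.009694 m.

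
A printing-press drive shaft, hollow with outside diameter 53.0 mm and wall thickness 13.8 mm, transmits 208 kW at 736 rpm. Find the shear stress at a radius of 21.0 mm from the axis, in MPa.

ω = 2π·736/60 = 77.07 rad/s, so T = P/ω = 208×10³ / 77.07 = 2699 N·m.
J = π(d_o⁴ − d_i⁴)/32 = π(0.0530⁴ − 0.0254⁴)/32 = 7.338×10^-7 m⁴.
Shear stress varies linearly with radius: τ = T·r/J = 2699 × 0.0210 / 7.338×10^-7 = 7.723×10^7 Pa.

77.2 MPa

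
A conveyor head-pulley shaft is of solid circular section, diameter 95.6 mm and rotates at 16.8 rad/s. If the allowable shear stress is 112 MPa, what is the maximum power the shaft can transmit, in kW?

323 kW

J = πd⁴/32 = π(0.0956)⁴/32 = 8.200×10^-6 m⁴.
T_max = τ_allow·J/r = 1.12×10^8 × 8.200×10^-6 / 0.0478 = 19210 N·m.
ω = 16.8 rad/s, so P_max = T_max·ω = 3.228×10^5 W.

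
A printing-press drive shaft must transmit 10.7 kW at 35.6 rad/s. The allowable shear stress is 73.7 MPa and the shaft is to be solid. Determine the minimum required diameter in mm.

27.5 mm

ω = 35.6 rad/s, so T = P/ω = 10.7×10³ / 35.60 = 300.6 N·m.
For a solid shaft τ_max = 16T/(πd³), so d = (16T/(π τ_allow))^(1/3) = (16·300.6/(π·7.37×10^7))^(1/3) = 0.02749 m.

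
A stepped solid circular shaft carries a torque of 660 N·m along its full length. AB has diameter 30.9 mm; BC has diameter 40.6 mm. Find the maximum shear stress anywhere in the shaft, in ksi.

Under the same torque, τ_max = 16T/(πd³) is largest where d is smallest — segment AB (d = 30.9 mm).
τ_max = 16·660.0/(π·(0.0309)³) = 1.139×10^8 Pa.

16.5 ksi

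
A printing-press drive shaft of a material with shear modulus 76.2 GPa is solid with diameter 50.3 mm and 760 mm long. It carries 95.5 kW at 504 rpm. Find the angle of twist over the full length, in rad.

ω = 2π·504/60 = 52.78 rad/s, so T = P/ω = 95.5×10³ / 52.78 = 1809 N·m.
J = πd⁴/32 = π(0.0503)⁴/32 = 6.285×10^-7 m⁴.
θ = T·L/(G·J) = 1809 × 0.760 / (76.2×10⁹ × 6.285×10^-7) = 0.02872 rad.

0.0287 rad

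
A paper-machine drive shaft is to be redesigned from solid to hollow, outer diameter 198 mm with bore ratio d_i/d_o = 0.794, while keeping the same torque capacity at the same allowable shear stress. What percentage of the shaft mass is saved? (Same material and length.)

48.2 %

Equal τ_max and T ⇒ the solid shaft needs d_s³ = d_o³(1−k⁴), so d_s = 198·(1−0.794⁴)^(1/3) = 167.2 mm.
Area ratio A_h/A_s = d_o²(1−k²)/d_s² = (1−k²)/(1−k⁴)^(2/3) = 0.5180.
Mass saving = 1 − 0.5180 = 48.2 %.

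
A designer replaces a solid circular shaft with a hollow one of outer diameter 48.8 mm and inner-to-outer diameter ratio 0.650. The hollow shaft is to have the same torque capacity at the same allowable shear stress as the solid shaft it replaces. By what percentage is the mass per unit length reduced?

Equal τ_max and T ⇒ the solid shaft needs d_s³ = d_o³(1−k⁴), so d_s = 48.8·(1−0.650⁴)^(1/3) = 45.70 mm.
Area ratio A_h/A_s = d_o²(1−k²)/d_s² = (1−k²)/(1−k⁴)^(2/3) = 0.6584.
Mass saving = 1 − 0.6584 = 34.2 %.

34.2 %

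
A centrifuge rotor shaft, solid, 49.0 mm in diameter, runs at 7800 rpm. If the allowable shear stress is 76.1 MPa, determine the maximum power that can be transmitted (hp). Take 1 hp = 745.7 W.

1930 hp

J = πd⁴/32 = π(0.0490)⁴/32 = 5.660×10^-7 m⁴.
T_max = τ_allow·J/r = 7.61×10^7 × 5.660×10^-7 / 0.0245 = 1758 N·m.
ω = 2π·7800/60 = 816.8 rad/s, so P_max = T_max·ω = 1.436×10^6 W.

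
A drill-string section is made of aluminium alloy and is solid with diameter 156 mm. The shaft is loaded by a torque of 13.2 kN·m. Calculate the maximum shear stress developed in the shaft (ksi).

2.57 ksi

J = πd⁴/32 = π(0.156)⁴/32 = 5.814×10^-5 m⁴.
τ_max = T·r/J = 13200 × 0.0780 / 5.814×10^-5 = 1.771×10^7 Pa.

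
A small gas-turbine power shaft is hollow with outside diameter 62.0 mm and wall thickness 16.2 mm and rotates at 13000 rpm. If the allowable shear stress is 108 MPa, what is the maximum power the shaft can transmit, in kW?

6520 kW

J = π(d_o⁴ − d_i⁴)/32 = π(0.0620⁴ − 0.0296⁴)/32 = 1.375×10^-6 m⁴.
T_max = τ_allow·J/r = 1.08×10^8 × 1.375×10^-6 / 0.0310 = 4791 N·m.
ω = 2π·13000/60 = 1361 rad/s, so P_max = T_max·ω = 6.523×10^6 W.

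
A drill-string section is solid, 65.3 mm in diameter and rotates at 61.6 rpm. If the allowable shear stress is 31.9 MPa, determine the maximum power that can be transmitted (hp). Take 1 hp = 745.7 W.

15.1 hp

J = πd⁴/32 = π(0.0653)⁴/32 = 1.785×10^-6 m⁴.
T_max = τ_allow·J/r = 3.19×10^7 × 1.785×10^-6 / 0.0326 = 1744 N·m.
ω = 2π·61.6/60 = 6.451 rad/s, so P_max = T_max·ω = 1.125×10^4 W.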